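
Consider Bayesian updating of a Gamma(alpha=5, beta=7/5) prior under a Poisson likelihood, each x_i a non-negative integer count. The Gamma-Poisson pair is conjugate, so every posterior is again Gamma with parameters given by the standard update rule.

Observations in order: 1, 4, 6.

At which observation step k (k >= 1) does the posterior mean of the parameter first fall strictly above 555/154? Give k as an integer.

k = 3

obs 1: x=1 → posterior Gamma(6, 12/5)
obs 2: x=4 → posterior Gamma(10, 17/5)
obs 3: x=6 → posterior Gamma(16, 22/5)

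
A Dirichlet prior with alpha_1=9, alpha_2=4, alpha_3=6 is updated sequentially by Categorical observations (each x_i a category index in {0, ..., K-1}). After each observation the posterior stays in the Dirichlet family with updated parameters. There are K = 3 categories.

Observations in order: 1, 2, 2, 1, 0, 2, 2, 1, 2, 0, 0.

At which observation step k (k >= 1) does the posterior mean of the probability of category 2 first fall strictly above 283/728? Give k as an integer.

k = 9

obs 1: x=1 → posterior Dirichlet(9, 5, 6)
obs 2: x=2 → posterior Dirichlet(9, 5, 7)
obs 3: x=2 → posterior Dirichlet(9, 5, 8)
obs 4: x=1 → posterior Dirichlet(9, 6, 8)
obs 5: x=0 → posterior Dirichlet(10, 6, 8)
obs 6: x=2 → posterior Dirichlet(10, 6, 9)
obs 7: x=2 → posterior Dirichlet(10, 6, 10)
obs 8: x=1 → posterior Dirichlet(10, 7, 10)
obs 9: x=2 → posterior Dirichlet(10, 7, 11)
obs 10: x=0 → posterior Dirichlet(11, 7, 11)
obs 11: x=0 → posterior Dirichlet(12, 7, 11)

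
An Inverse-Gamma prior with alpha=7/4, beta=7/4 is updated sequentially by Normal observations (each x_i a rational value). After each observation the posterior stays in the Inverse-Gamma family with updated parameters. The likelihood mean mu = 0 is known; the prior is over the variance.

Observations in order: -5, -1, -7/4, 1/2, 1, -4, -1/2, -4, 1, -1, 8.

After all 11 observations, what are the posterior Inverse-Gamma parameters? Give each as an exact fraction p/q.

obs 1: x=-5 → posterior Inverse-Gamma(9/4, 57/4)
obs 2: x=-1 → posterior Inverse-Gamma(11/4, 59/4)
obs 3: x=-7/4 → posterior Inverse-Gamma(13/4, 521/32)
obs 4: x=1/2 → posterior Inverse-Gamma(15/4, 525/32)
obs 5: x=1 → posterior Inverse-Gamma(17/4, 541/32)
obs 6: x=-4 → posterior Inverse-Gamma(19/4, 797/32)
obs 7: x=-1/2 → posterior Inverse-Gamma(21/4, 801/32)
obs 8: x=-4 → posterior Inverse-Gamma(23/4, 1057/32)
obs 9: x=1 → posterior Inverse-Gamma(25/4, 1073/32)
obs 10: x=-1 → posterior Inverse-Gamma(27/4, 1089/32)
obs 11: x=8 → posterior Inverse-Gamma(29/4, 2113/32)

alpha=29/4, beta=2113/32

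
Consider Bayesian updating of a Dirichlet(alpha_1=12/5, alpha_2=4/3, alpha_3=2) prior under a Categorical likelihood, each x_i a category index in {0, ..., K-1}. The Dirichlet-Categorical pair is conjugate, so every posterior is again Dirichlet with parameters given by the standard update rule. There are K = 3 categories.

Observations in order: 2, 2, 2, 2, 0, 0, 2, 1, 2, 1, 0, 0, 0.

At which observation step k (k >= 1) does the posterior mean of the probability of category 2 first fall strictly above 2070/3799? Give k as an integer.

obs 1: x=2 → posterior Dirichlet(12/5, 4/3, 3)
obs 2: x=2 → posterior Dirichlet(12/5, 4/3, 4)
obs 3: x=2 → posterior Dirichlet(12/5, 4/3, 5)
obs 4: x=2 → posterior Dirichlet(12/5, 4/3, 6)
obs 5: x=0 → posterior Dirichlet(17/5, 4/3, 6)
obs 6: x=0 → posterior Dirichlet(22/5, 4/3, 6)
obs 7: x=2 → posterior Dirichlet(22/5, 4/3, 7)
obs 8: x=1 → posterior Dirichlet(22/5, 7/3, 7)
obs 9: x=2 → posterior Dirichlet(22/5, 7/3, 8)
obs 10: x=1 → posterior Dirichlet(22/5, 10/3, 8)
obs 11: x=0 → posterior Dirichlet(27/5, 10/3, 8)
obs 12: x=0 → posterior Dirichlet(32/5, 10/3, 8)
obs 13: x=0 → posterior Dirichlet(37/5, 10/3, 8)

k = 3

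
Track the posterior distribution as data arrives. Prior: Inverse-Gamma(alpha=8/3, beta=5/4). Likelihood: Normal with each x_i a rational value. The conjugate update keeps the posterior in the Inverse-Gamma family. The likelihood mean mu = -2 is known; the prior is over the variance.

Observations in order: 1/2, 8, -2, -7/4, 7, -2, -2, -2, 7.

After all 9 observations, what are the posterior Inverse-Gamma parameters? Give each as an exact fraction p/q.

obs 1: x=1/2 → posterior Inverse-Gamma(19/6, 35/8)
obs 2: x=8 → posterior Inverse-Gamma(11/3, 435/8)
obs 3: x=-2 → posterior Inverse-Gamma(25/6, 435/8)
obs 4: x=-7/4 → posterior Inverse-Gamma(14/3, 1741/32)
obs 5: x=7 → posterior Inverse-Gamma(31/6, 3037/32)
obs 6: x=-2 → posterior Inverse-Gamma(17/3, 3037/32)
obs 7: x=-2 → posterior Inverse-Gamma(37/6, 3037/32)
obs 8: x=-2 → posterior Inverse-Gamma(20/3, 3037/32)
obs 9: x=7 → posterior Inverse-Gamma(43/6, 4333/32)

alpha=43/6, beta=4333/32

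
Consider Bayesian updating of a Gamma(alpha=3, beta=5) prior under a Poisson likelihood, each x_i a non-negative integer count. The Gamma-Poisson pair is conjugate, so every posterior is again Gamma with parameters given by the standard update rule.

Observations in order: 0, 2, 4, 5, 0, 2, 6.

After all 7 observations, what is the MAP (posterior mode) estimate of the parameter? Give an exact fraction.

7/4

obs 1: x=0 → posterior Gamma(3, 6)
obs 2: x=2 → posterior Gamma(5, 7)
obs 3: x=4 → posterior Gamma(9, 8)
obs 4: x=5 → posterior Gamma(14, 9)
obs 5: x=0 → posterior Gamma(14, 10)
obs 6: x=2 → posterior Gamma(16, 11)
obs 7: x=6 → posterior Gamma(22, 12)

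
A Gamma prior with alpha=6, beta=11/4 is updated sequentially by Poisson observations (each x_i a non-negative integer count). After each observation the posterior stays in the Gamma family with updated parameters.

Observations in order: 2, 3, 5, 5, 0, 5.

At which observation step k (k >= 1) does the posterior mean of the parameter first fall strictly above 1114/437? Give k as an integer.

k = 3

obs 1: x=2 → posterior Gamma(8, 15/4)
obs 2: x=3 → posterior Gamma(11, 19/4)
obs 3: x=5 → posterior Gamma(16, 23/4)
obs 4: x=5 → posterior Gamma(21, 27/4)
obs 5: x=0 → posterior Gamma(21, 31/4)
obs 6: x=5 → posterior Gamma(26, 35/4)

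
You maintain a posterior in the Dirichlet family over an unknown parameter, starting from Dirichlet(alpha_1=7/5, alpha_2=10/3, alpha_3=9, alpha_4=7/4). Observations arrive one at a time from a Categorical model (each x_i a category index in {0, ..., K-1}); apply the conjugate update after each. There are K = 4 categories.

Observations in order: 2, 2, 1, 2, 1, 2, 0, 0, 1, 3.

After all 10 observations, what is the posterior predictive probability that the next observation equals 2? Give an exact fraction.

780/1529

obs 1: x=2 → posterior Dirichlet(7/5, 10/3, 10, 7/4)
obs 2: x=2 → posterior Dirichlet(7/5, 10/3, 11, 7/4)
obs 3: x=1 → posterior Dirichlet(7/5, 13/3, 11, 7/4)
obs 4: x=2 → posterior Dirichlet(7/5, 13/3, 12, 7/4)
obs 5: x=1 → posterior Dirichlet(7/5, 16/3, 12, 7/4)
obs 6: x=2 → posterior Dirichlet(7/5, 16/3, 13, 7/4)
obs 7: x=0 → posterior Dirichlet(12/5, 16/3, 13, 7/4)
obs 8: x=0 → posterior Dirichlet(17/5, 16/3, 13, 7/4)
obs 9: x=1 → posterior Dirichlet(17/5, 19/3, 13, 7/4)
obs 10: x=3 → posterior Dirichlet(17/5, 19/3, 13, 11/4)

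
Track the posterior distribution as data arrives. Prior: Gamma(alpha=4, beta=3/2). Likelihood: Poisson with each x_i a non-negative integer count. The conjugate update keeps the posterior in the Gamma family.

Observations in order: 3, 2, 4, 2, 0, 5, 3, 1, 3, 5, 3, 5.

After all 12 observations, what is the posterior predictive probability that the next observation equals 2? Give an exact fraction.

5894193783719334370155229840791504530319240058324151628995280/26346074268992142099064516382762907506814419719803282255713641

obs 1: x=3 → posterior Gamma(7, 5/2)
obs 2: x=2 → posterior Gamma(9, 7/2)
obs 3: x=4 → posterior Gamma(13, 9/2)
obs 4: x=2 → posterior Gamma(15, 11/2)
obs 5: x=0 → posterior Gamma(15, 13/2)
obs 6: x=5 → posterior Gamma(20, 15/2)
obs 7: x=3 → posterior Gamma(23, 17/2)
obs 8: x=1 → posterior Gamma(24, 19/2)
obs 9: x=3 → posterior Gamma(27, 21/2)
obs 10: x=5 → posterior Gamma(32, 23/2)
obs 11: x=3 → posterior Gamma(35, 25/2)
obs 12: x=5 → posterior Gamma(40, 27/2)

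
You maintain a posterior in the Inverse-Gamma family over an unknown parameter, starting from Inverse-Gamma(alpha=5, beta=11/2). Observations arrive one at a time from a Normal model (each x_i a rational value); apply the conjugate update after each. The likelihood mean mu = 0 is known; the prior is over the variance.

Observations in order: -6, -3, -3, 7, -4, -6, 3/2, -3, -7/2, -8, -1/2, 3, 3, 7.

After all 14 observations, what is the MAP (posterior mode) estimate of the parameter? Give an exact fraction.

1283/104

obs 1: x=-6 → posterior Inverse-Gamma(11/2, 47/2)
obs 2: x=-3 → posterior Inverse-Gamma(6, 28)
obs 3: x=-3 → posterior Inverse-Gamma(13/2, 65/2)
obs 4: x=7 → posterior Inverse-Gamma(7, 57)
obs 5: x=-4 → posterior Inverse-Gamma(15/2, 65)
obs 6: x=-6 → posterior Inverse-Gamma(8, 83)
obs 7: x=3/2 → posterior Inverse-Gamma(17/2, 673/8)
obs 8: x=-3 → posterior Inverse-Gamma(9, 709/8)
obs 9: x=-7/2 → posterior Inverse-Gamma(19/2, 379/4)
obs 10: x=-8 → posterior Inverse-Gamma(10, 507/4)
obs 11: x=-1/2 → posterior Inverse-Gamma(21/2, 1015/8)
obs 12: x=3 → posterior Inverse-Gamma(11, 1051/8)
obs 13: x=3 → posterior Inverse-Gamma(23/2, 1087/8)
obs 14: x=7 → posterior Inverse-Gamma(12, 1283/8)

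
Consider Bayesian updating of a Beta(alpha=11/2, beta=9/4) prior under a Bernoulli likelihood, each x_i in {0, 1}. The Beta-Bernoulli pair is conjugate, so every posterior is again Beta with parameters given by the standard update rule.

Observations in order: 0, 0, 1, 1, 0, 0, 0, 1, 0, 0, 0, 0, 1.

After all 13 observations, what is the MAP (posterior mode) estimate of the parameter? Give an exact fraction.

34/75

obs 1: x=0 → posterior Beta(11/2, 13/4)
obs 2: x=0 → posterior Beta(11/2, 17/4)
obs 3: x=1 → posterior Beta(13/2, 17/4)
obs 4: x=1 → posterior Beta(15/2, 17/4)
obs 5: x=0 → posterior Beta(15/2, 21/4)
obs 6: x=0 → posterior Beta(15/2, 25/4)
obs 7: x=0 → posterior Beta(15/2, 29/4)
obs 8: x=1 → posterior Beta(17/2, 29/4)
obs 9: x=0 → posterior Beta(17/2, 33/4)
obs 10: x=0 → posterior Beta(17/2, 37/4)
obs 11: x=0 → posterior Beta(17/2, 41/4)
obs 12: x=0 → posterior Beta(17/2, 45/4)
obs 13: x=1 → posterior Beta(19/2, 45/4)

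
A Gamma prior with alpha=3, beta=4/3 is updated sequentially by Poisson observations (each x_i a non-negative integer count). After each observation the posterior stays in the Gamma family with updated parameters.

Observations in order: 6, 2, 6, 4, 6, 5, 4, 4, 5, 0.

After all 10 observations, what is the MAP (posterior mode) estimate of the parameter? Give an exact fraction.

66/17

obs 1: x=6 → posterior Gamma(9, 7/3)
obs 2: x=2 → posterior Gamma(11, 10/3)
obs 3: x=6 → posterior Gamma(17, 13/3)
obs 4: x=4 → posterior Gamma(21, 16/3)
obs 5: x=6 → posterior Gamma(27, 19/3)
obs 6: x=5 → posterior Gamma(32, 22/3)
obs 7: x=4 → posterior Gamma(36, 25/3)
obs 8: x=4 → posterior Gamma(40, 28/3)
obs 9: x=5 → posterior Gamma(45, 31/3)
obs 10: x=0 → posterior Gamma(45, 34/3)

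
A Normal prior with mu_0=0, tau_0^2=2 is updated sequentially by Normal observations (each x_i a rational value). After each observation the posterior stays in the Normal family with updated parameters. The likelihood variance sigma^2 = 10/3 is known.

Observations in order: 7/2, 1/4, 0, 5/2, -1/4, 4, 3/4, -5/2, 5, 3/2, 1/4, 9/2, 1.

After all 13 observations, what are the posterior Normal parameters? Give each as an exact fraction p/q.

obs 1: x=7/2 → posterior Normal(21/16, 5/4)
obs 2: x=1/4 → posterior Normal(45/44, 10/11)
obs 3: x=0 → posterior Normal(45/56, 5/7)
obs 4: x=5/2 → posterior Normal(75/68, 10/17)
obs 5: x=-1/4 → posterior Normal(9/10, 1/2)
obs 6: x=4 → posterior Normal(30/23, 10/23)
obs 7: x=3/4 → posterior Normal(129/104, 5/13)
obs 8: x=-5/2 → posterior Normal(99/116, 10/29)
obs 9: x=5 → posterior Normal(159/128, 5/16)
obs 10: x=3/2 → posterior Normal(177/140, 2/7)
obs 11: x=1/4 → posterior Normal(45/38, 5/19)
obs 12: x=9/2 → posterior Normal(117/82, 10/41)
obs 13: x=1 → posterior Normal(123/88, 5/22)

mu_0=123/88, tau_0^2=5/22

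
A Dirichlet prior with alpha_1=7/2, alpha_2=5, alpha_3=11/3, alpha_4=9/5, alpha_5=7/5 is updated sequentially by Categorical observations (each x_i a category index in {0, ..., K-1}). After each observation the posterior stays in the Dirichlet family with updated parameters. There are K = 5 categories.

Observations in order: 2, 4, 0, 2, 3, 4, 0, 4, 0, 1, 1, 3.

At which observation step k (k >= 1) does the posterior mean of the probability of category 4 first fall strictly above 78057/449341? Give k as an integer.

obs 1: x=2 → posterior Dirichlet(7/2, 5, 14/3, 9/5, 7/5)
obs 2: x=4 → posterior Dirichlet(7/2, 5, 14/3, 9/5, 12/5)
obs 3: x=0 → posterior Dirichlet(9/2, 5, 14/3, 9/5, 12/5)
obs 4: x=2 → posterior Dirichlet(9/2, 5, 17/3, 9/5, 12/5)
obs 5: x=3 → posterior Dirichlet(9/2, 5, 17/3, 14/5, 12/5)
obs 6: x=4 → posterior Dirichlet(9/2, 5, 17/3, 14/5, 17/5)
obs 7: x=0 → posterior Dirichlet(11/2, 5, 17/3, 14/5, 17/5)
obs 8: x=4 → posterior Dirichlet(11/2, 5, 17/3, 14/5, 22/5)
obs 9: x=0 → posterior Dirichlet(13/2, 5, 17/3, 14/5, 22/5)
obs 10: x=1 → posterior Dirichlet(13/2, 6, 17/3, 14/5, 22/5)
obs 11: x=1 → posterior Dirichlet(13/2, 7, 17/3, 14/5, 22/5)
obs 12: x=3 → posterior Dirichlet(13/2, 7, 17/3, 19/5, 22/5)

k = 8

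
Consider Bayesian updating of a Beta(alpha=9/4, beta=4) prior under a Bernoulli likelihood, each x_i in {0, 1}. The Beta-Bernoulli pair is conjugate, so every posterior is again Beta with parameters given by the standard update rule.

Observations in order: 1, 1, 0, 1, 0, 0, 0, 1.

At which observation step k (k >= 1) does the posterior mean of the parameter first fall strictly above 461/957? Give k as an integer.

obs 1: x=1 → posterior Beta(13/4, 4)
obs 2: x=1 → posterior Beta(17/4, 4)
obs 3: x=0 → posterior Beta(17/4, 5)
obs 4: x=1 → posterior Beta(21/4, 5)
obs 5: x=0 → posterior Beta(21/4, 6)
obs 6: x=0 → posterior Beta(21/4, 7)
obs 7: x=0 → posterior Beta(21/4, 8)
obs 8: x=1 → posterior Beta(25/4, 8)

k = 2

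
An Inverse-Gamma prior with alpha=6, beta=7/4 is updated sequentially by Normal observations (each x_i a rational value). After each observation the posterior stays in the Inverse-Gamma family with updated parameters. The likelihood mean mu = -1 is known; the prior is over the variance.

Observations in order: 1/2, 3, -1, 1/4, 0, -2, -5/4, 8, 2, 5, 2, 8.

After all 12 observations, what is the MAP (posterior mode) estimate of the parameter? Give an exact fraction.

1931/208

obs 1: x=1/2 → posterior Inverse-Gamma(13/2, 23/8)
obs 2: x=3 → posterior Inverse-Gamma(7, 87/8)
obs 3: x=-1 → posterior Inverse-Gamma(15/2, 87/8)
obs 4: x=1/4 → posterior Inverse-Gamma(8, 373/32)
obs 5: x=0 → posterior Inverse-Gamma(17/2, 389/32)
obs 6: x=-2 → posterior Inverse-Gamma(9, 405/32)
obs 7: x=-5/4 → posterior Inverse-Gamma(19/2, 203/16)
obs 8: x=8 → posterior Inverse-Gamma(10, 851/16)
obs 9: x=2 → posterior Inverse-Gamma(21/2, 923/16)
obs 10: x=5 → posterior Inverse-Gamma(11, 1211/16)
obs 11: x=2 → posterior Inverse-Gamma(23/2, 1283/16)
obs 12: x=8 → posterior Inverse-Gamma(12, 1931/16)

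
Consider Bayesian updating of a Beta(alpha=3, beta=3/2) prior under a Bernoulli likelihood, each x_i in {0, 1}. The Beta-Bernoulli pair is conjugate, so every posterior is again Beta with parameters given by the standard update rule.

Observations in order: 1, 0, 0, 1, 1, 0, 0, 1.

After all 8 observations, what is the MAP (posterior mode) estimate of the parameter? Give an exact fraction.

obs 1: x=1 → posterior Beta(4, 3/2)
obs 2: x=0 → posterior Beta(4, 5/2)
obs 3: x=0 → posterior Beta(4, 7/2)
obs 4: x=1 → posterior Beta(5, 7/2)
obs 5: x=1 → posterior Beta(6, 7/2)
obs 6: x=0 → posterior Beta(6, 9/2)
obs 7: x=0 → posterior Beta(6, 11/2)
obs 8: x=1 → posterior Beta(7, 11/2)

4/7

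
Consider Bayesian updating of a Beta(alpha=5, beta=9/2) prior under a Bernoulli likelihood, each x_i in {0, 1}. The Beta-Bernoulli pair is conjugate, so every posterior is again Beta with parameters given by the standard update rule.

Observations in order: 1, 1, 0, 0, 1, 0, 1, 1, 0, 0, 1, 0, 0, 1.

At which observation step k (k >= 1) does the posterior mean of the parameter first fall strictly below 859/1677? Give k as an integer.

obs 1: x=1 → posterior Beta(6, 9/2)
obs 2: x=1 → posterior Beta(7, 9/2)
obs 3: x=0 → posterior Beta(7, 11/2)
obs 4: x=0 → posterior Beta(7, 13/2)
obs 5: x=1 → posterior Beta(8, 13/2)
obs 6: x=0 → posterior Beta(8, 15/2)
obs 7: x=1 → posterior Beta(9, 15/2)
obs 8: x=1 → posterior Beta(10, 15/2)
obs 9: x=0 → posterior Beta(10, 17/2)
obs 10: x=0 → posterior Beta(10, 19/2)
obs 11: x=1 → posterior Beta(11, 19/2)
obs 12: x=0 → posterior Beta(11, 21/2)
obs 13: x=0 → posterior Beta(11, 23/2)
obs 14: x=1 → posterior Beta(12, 23/2)

k = 12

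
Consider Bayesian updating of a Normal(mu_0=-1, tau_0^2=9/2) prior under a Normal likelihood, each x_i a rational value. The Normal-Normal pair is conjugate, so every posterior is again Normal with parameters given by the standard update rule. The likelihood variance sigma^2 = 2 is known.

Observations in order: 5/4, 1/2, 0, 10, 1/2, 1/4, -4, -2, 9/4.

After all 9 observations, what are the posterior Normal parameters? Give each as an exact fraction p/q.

obs 1: x=5/4 → posterior Normal(29/52, 18/13)
obs 2: x=1/2 → posterior Normal(47/88, 9/11)
obs 3: x=0 → posterior Normal(47/124, 18/31)
obs 4: x=10 → posterior Normal(407/160, 9/20)
obs 5: x=1/2 → posterior Normal(425/196, 18/49)
obs 6: x=1/4 → posterior Normal(217/116, 9/29)
obs 7: x=-4 → posterior Normal(145/134, 18/67)
obs 8: x=-2 → posterior Normal(109/152, 9/38)
obs 9: x=9/4 → posterior Normal(299/340, 18/85)

mu_0=299/340, tau_0^2=18/85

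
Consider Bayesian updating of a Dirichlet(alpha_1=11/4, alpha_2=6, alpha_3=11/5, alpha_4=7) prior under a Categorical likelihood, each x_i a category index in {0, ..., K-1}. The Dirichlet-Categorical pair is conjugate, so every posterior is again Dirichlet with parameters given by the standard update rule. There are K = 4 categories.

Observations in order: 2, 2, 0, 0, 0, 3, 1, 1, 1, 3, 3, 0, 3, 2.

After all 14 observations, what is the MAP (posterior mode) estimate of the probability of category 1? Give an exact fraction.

160/559

obs 1: x=2 → posterior Dirichlet(11/4, 6, 16/5, 7)
obs 2: x=2 → posterior Dirichlet(11/4, 6, 21/5, 7)
obs 3: x=0 → posterior Dirichlet(15/4, 6, 21/5, 7)
obs 4: x=0 → posterior Dirichlet(19/4, 6, 21/5, 7)
obs 5: x=0 → posterior Dirichlet(23/4, 6, 21/5, 7)
obs 6: x=3 → posterior Dirichlet(23/4, 6, 21/5, 8)
obs 7: x=1 → posterior Dirichlet(23/4, 7, 21/5, 8)
obs 8: x=1 → posterior Dirichlet(23/4, 8, 21/5, 8)
obs 9: x=1 → posterior Dirichlet(23/4, 9, 21/5, 8)
obs 10: x=3 → posterior Dirichlet(23/4, 9, 21/5, 9)
obs 11: x=3 → posterior Dirichlet(23/4, 9, 21/5, 10)
obs 12: x=0 → posterior Dirichlet(27/4, 9, 21/5, 10)
obs 13: x=3 → posterior Dirichlet(27/4, 9, 21/5, 11)
obs 14: x=2 → posterior Dirichlet(27/4, 9, 26/5, 11)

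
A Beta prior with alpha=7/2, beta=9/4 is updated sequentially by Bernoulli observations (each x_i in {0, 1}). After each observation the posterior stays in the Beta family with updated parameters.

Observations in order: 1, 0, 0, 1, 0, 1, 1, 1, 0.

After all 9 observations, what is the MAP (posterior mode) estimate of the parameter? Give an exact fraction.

obs 1: x=1 → posterior Beta(9/2, 9/4)
obs 2: x=0 → posterior Beta(9/2, 13/4)
obs 3: x=0 → posterior Beta(9/2, 17/4)
obs 4: x=1 → posterior Beta(11/2, 17/4)
obs 5: x=0 → posterior Beta(11/2, 21/4)
obs 6: x=1 → posterior Beta(13/2, 21/4)
obs 7: x=1 → posterior Beta(15/2, 21/4)
obs 8: x=1 → posterior Beta(17/2, 21/4)
obs 9: x=0 → posterior Beta(17/2, 25/4)

10/17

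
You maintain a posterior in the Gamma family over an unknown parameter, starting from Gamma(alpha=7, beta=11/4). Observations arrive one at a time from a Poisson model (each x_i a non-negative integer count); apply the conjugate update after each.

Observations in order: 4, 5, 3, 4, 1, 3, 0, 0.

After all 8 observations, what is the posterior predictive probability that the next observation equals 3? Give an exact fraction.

29689085310733076491836089695392847755265415486592/145524373433240498178471282244561013997462983607649

obs 1: x=4 → posterior Gamma(11, 15/4)
obs 2: x=5 → posterior Gamma(16, 19/4)
obs 3: x=3 → posterior Gamma(19, 23/4)
obs 4: x=4 → posterior Gamma(23, 27/4)
obs 5: x=1 → posterior Gamma(24, 31/4)
obs 6: x=3 → posterior Gamma(27, 35/4)
obs 7: x=0 → posterior Gamma(27, 39/4)
obs 8: x=0 → posterior Gamma(27, 43/4)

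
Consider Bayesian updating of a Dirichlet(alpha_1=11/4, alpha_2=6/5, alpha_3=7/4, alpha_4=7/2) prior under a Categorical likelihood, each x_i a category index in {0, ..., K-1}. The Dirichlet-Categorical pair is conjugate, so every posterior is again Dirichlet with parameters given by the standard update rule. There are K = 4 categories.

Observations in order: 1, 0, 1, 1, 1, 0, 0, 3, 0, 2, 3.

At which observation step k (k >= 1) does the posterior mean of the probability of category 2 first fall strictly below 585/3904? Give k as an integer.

obs 1: x=1 → posterior Dirichlet(11/4, 11/5, 7/4, 7/2)
obs 2: x=0 → posterior Dirichlet(15/4, 11/5, 7/4, 7/2)
obs 3: x=1 → posterior Dirichlet(15/4, 16/5, 7/4, 7/2)
obs 4: x=1 → posterior Dirichlet(15/4, 21/5, 7/4, 7/2)
obs 5: x=1 → posterior Dirichlet(15/4, 26/5, 7/4, 7/2)
obs 6: x=0 → posterior Dirichlet(19/4, 26/5, 7/4, 7/2)
obs 7: x=0 → posterior Dirichlet(23/4, 26/5, 7/4, 7/2)
obs 8: x=3 → posterior Dirichlet(23/4, 26/5, 7/4, 9/2)
obs 9: x=0 → posterior Dirichlet(27/4, 26/5, 7/4, 9/2)
obs 10: x=2 → posterior Dirichlet(27/4, 26/5, 11/4, 9/2)
obs 11: x=3 → posterior Dirichlet(27/4, 26/5, 11/4, 11/2)

k = 3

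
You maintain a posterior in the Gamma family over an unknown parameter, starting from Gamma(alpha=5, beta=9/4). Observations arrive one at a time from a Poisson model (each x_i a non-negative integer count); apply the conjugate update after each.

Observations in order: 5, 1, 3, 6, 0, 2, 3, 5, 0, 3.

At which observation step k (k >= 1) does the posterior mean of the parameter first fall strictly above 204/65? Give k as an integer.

k = 4

obs 1: x=5 → posterior Gamma(10, 13/4)
obs 2: x=1 → posterior Gamma(11, 17/4)
obs 3: x=3 → posterior Gamma(14, 21/4)
obs 4: x=6 → posterior Gamma(20, 25/4)
obs 5: x=0 → posterior Gamma(20, 29/4)
obs 6: x=2 → posterior Gamma(22, 33/4)
obs 7: x=3 → posterior Gamma(25, 37/4)
obs 8: x=5 → posterior Gamma(30, 41/4)
obs 9: x=0 → posterior Gamma(30, 45/4)
obs 10: x=3 → posterior Gamma(33, 49/4)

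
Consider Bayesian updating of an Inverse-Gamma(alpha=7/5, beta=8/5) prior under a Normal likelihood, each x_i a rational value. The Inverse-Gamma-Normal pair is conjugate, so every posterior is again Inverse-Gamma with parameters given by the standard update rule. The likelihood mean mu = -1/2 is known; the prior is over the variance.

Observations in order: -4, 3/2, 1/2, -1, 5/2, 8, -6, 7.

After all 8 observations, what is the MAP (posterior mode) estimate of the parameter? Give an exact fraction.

3769/256

obs 1: x=-4 → posterior Inverse-Gamma(19/10, 309/40)
obs 2: x=3/2 → posterior Inverse-Gamma(12/5, 389/40)
obs 3: x=1/2 → posterior Inverse-Gamma(29/10, 409/40)
obs 4: x=-1 → posterior Inverse-Gamma(17/5, 207/20)
obs 5: x=5/2 → posterior Inverse-Gamma(39/10, 297/20)
obs 6: x=8 → posterior Inverse-Gamma(22/5, 2039/40)
obs 7: x=-6 → posterior Inverse-Gamma(49/10, 661/10)
obs 8: x=7 → posterior Inverse-Gamma(27/5, 3769/40)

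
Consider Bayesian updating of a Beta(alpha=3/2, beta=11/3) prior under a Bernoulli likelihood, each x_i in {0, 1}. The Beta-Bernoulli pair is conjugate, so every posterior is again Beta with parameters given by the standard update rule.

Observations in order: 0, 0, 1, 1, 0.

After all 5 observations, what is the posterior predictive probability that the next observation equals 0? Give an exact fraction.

40/61

obs 1: x=0 → posterior Beta(3/2, 14/3)
obs 2: x=0 → posterior Beta(3/2, 17/3)
obs 3: x=1 → posterior Beta(5/2, 17/3)
obs 4: x=1 → posterior Beta(7/2, 17/3)
obs 5: x=0 → posterior Beta(7/2, 20/3)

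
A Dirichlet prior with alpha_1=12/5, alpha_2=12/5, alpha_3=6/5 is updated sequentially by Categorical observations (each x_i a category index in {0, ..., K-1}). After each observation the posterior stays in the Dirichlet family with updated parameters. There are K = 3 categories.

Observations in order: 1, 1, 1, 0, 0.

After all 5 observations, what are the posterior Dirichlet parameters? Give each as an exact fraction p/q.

obs 1: x=1 → posterior Dirichlet(12/5, 17/5, 6/5)
obs 2: x=1 → posterior Dirichlet(12/5, 22/5, 6/5)
obs 3: x=1 → posterior Dirichlet(12/5, 27/5, 6/5)
obs 4: x=0 → posterior Dirichlet(17/5, 27/5, 6/5)
obs 5: x=0 → posterior Dirichlet(22/5, 27/5, 6/5)

alpha_1=22/5, alpha_2=27/5, alpha_3=6/5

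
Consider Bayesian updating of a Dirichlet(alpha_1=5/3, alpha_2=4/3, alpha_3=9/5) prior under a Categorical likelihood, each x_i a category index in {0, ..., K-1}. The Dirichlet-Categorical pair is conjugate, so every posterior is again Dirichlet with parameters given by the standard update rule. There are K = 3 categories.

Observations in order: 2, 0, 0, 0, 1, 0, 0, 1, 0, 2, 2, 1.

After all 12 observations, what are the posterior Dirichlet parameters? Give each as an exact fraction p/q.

alpha_1=23/3, alpha_2=13/3, alpha_3=24/5

obs 1: x=2 → posterior Dirichlet(5/3, 4/3, 14/5)
obs 2: x=0 → posterior Dirichlet(8/3, 4/3, 14/5)
obs 3: x=0 → posterior Dirichlet(11/3, 4/3, 14/5)
obs 4: x=0 → posterior Dirichlet(14/3, 4/3, 14/5)
obs 5: x=1 → posterior Dirichlet(14/3, 7/3, 14/5)
obs 6: x=0 → posterior Dirichlet(17/3, 7/3, 14/5)
obs 7: x=0 → posterior Dirichlet(20/3, 7/3, 14/5)
obs 8: x=1 → posterior Dirichlet(20/3, 10/3, 14/5)
obs 9: x=0 → posterior Dirichlet(23/3, 10/3, 14/5)
obs 10: x=2 → posterior Dirichlet(23/3, 10/3, 19/5)
obs 11: x=2 → posterior Dirichlet(23/3, 10/3, 24/5)
obs 12: x=1 → posterior Dirichlet(23/3, 13/3, 24/5)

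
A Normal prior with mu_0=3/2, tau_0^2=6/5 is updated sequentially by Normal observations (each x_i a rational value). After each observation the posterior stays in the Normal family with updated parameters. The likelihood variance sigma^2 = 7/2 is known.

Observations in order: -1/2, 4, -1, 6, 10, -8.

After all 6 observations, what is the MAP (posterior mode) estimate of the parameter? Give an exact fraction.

obs 1: x=-1/2 → posterior Normal(93/94, 42/47)
obs 2: x=4 → posterior Normal(189/118, 42/59)
obs 3: x=-1 → posterior Normal(165/142, 42/71)
obs 4: x=6 → posterior Normal(309/166, 42/83)
obs 5: x=10 → posterior Normal(549/190, 42/95)
obs 6: x=-8 → posterior Normal(357/214, 42/107)

357/214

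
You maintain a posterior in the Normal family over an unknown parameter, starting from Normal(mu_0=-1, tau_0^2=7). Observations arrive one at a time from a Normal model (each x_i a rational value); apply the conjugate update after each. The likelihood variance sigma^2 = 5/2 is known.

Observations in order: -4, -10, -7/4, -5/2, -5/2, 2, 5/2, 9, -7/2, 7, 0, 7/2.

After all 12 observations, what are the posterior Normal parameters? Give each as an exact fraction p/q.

obs 1: x=-4 → posterior Normal(-61/19, 35/19)
obs 2: x=-10 → posterior Normal(-67/11, 35/33)
obs 3: x=-7/4 → posterior Normal(-451/94, 35/47)
obs 4: x=-5/2 → posterior Normal(-521/122, 35/61)
obs 5: x=-5/2 → posterior Normal(-197/50, 7/15)
obs 6: x=2 → posterior Normal(-535/178, 35/89)
obs 7: x=5/2 → posterior Normal(-465/206, 35/103)
obs 8: x=9 → posterior Normal(-71/78, 35/117)
obs 9: x=-7/2 → posterior Normal(-311/262, 35/131)
obs 10: x=7 → posterior Normal(-23/58, 7/29)
obs 11: x=0 → posterior Normal(-115/318, 35/159)
obs 12: x=7/2 → posterior Normal(-17/346, 35/173)

mu_0=-17/346, tau_0^2=35/173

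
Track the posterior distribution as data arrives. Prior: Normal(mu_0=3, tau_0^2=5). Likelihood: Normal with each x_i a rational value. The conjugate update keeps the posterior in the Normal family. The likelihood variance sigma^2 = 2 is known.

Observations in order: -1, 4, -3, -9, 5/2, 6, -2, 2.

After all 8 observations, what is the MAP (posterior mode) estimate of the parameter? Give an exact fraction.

1/12

obs 1: x=-1 → posterior Normal(1/7, 10/7)
obs 2: x=4 → posterior Normal(7/4, 5/6)
obs 3: x=-3 → posterior Normal(6/17, 10/17)
obs 4: x=-9 → posterior Normal(-39/22, 5/11)
obs 5: x=5/2 → posterior Normal(-53/54, 10/27)
obs 6: x=6 → posterior Normal(7/64, 5/16)
obs 7: x=-2 → posterior Normal(-13/74, 10/37)
obs 8: x=2 → posterior Normal(1/12, 5/21)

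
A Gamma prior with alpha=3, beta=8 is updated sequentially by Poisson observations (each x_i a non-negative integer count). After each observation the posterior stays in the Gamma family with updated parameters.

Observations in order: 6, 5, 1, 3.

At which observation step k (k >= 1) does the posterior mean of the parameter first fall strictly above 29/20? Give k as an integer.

obs 1: x=6 → posterior Gamma(9, 9)
obs 2: x=5 → posterior Gamma(14, 10)
obs 3: x=1 → posterior Gamma(15, 11)
obs 4: x=3 → posterior Gamma(18, 12)

k = 4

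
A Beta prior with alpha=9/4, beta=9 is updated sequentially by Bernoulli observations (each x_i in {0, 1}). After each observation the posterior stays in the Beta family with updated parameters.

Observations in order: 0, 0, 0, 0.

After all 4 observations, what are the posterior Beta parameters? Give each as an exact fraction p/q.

obs 1: x=0 → posterior Beta(9/4, 10)
obs 2: x=0 → posterior Beta(9/4, 11)
obs 3: x=0 → posterior Beta(9/4, 12)
obs 4: x=0 → posterior Beta(9/4, 13)

alpha=9/4, beta=13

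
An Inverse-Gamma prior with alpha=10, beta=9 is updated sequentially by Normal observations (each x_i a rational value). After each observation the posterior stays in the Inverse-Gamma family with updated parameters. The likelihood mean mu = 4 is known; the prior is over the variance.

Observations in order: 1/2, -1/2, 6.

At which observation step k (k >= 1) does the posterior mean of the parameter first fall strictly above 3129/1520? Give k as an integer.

obs 1: x=1/2 → posterior Inverse-Gamma(21/2, 121/8)
obs 2: x=-1/2 → posterior Inverse-Gamma(11, 101/4)
obs 3: x=6 → posterior Inverse-Gamma(23/2, 109/4)

k = 2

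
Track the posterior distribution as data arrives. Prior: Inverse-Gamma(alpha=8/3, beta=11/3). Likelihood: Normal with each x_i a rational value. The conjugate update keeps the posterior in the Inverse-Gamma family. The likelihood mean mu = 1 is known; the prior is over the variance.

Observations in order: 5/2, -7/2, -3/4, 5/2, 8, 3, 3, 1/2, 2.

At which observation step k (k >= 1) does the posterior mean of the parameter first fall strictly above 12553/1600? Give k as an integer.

k = 5

obs 1: x=5/2 → posterior Inverse-Gamma(19/6, 115/24)
obs 2: x=-7/2 → posterior Inverse-Gamma(11/3, 179/12)
obs 3: x=-3/4 → posterior Inverse-Gamma(25/6, 1579/96)
obs 4: x=5/2 → posterior Inverse-Gamma(14/3, 1687/96)
obs 5: x=8 → posterior Inverse-Gamma(31/6, 4039/96)
obs 6: x=3 → posterior Inverse-Gamma(17/3, 4231/96)
obs 7: x=3 → posterior Inverse-Gamma(37/6, 4423/96)
obs 8: x=1/2 → posterior Inverse-Gamma(20/3, 4435/96)
obs 9: x=2 → posterior Inverse-Gamma(43/6, 4483/96)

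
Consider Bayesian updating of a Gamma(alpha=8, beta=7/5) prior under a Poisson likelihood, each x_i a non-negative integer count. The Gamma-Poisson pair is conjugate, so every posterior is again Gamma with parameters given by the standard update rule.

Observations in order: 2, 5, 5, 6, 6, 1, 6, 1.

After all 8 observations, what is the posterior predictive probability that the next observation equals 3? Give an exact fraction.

obs 1: x=2 → posterior Gamma(10, 12/5)
obs 2: x=5 → posterior Gamma(15, 17/5)
obs 3: x=5 → posterior Gamma(20, 22/5)
obs 4: x=6 → posterior Gamma(26, 27/5)
obs 5: x=6 → posterior Gamma(32, 32/5)
obs 6: x=1 → posterior Gamma(33, 37/5)
obs 7: x=6 → posterior Gamma(39, 42/5)
obs 8: x=1 → posterior Gamma(40, 47/5)

1373018002264144866982246970842255939010296484133708039860449592286179375/7674565363833113698335830659861670311799477971658483516355497005181566976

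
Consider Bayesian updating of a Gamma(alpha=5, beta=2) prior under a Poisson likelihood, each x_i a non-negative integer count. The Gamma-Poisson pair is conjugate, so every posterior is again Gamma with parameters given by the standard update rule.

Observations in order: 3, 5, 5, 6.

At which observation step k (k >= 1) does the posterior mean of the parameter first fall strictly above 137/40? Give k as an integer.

k = 3

obs 1: x=3 → posterior Gamma(8, 3)
obs 2: x=5 → posterior Gamma(13, 4)
obs 3: x=5 → posterior Gamma(18, 5)
obs 4: x=6 → posterior Gamma(24, 6)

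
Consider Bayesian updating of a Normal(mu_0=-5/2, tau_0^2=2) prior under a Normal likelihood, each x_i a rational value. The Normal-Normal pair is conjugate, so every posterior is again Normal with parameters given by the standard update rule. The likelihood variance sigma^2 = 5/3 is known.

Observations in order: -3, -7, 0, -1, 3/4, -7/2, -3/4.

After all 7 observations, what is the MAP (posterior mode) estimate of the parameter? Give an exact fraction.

-199/94

obs 1: x=-3 → posterior Normal(-61/22, 10/11)
obs 2: x=-7 → posterior Normal(-145/34, 10/17)
obs 3: x=0 → posterior Normal(-145/46, 10/23)
obs 4: x=-1 → posterior Normal(-157/58, 10/29)
obs 5: x=3/4 → posterior Normal(-74/35, 2/7)
obs 6: x=-7/2 → posterior Normal(-95/41, 10/41)
obs 7: x=-3/4 → posterior Normal(-199/94, 10/47)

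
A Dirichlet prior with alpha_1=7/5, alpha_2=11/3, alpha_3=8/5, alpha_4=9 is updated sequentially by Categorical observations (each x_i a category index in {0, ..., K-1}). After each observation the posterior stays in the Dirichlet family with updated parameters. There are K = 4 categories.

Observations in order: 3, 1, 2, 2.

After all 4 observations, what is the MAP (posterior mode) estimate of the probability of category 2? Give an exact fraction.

obs 1: x=3 → posterior Dirichlet(7/5, 11/3, 8/5, 10)
obs 2: x=1 → posterior Dirichlet(7/5, 14/3, 8/5, 10)
obs 3: x=2 → posterior Dirichlet(7/5, 14/3, 13/5, 10)
obs 4: x=2 → posterior Dirichlet(7/5, 14/3, 18/5, 10)

39/235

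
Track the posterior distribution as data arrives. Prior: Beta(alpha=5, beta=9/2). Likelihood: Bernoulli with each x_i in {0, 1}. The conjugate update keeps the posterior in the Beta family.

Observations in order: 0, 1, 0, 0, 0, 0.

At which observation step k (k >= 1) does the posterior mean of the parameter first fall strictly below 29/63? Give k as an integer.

k = 4

obs 1: x=0 → posterior Beta(5, 11/2)
obs 2: x=1 → posterior Beta(6, 11/2)
obs 3: x=0 → posterior Beta(6, 13/2)
obs 4: x=0 → posterior Beta(6, 15/2)
obs 5: x=0 → posterior Beta(6, 17/2)
obs 6: x=0 → posterior Beta(6, 19/2)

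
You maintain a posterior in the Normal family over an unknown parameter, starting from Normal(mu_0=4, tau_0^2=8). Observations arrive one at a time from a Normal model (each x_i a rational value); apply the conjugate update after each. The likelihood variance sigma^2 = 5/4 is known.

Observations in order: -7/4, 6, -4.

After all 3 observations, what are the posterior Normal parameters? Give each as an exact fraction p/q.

mu_0=28/101, tau_0^2=40/101

obs 1: x=-7/4 → posterior Normal(-36/37, 40/37)
obs 2: x=6 → posterior Normal(52/23, 40/69)
obs 3: x=-4 → posterior Normal(28/101, 40/101)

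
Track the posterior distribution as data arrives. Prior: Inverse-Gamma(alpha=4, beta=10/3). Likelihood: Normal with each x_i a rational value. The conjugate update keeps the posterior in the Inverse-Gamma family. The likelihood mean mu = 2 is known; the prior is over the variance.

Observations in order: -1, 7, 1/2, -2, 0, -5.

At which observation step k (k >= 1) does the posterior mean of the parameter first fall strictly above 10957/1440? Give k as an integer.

k = 6

obs 1: x=-1 → posterior Inverse-Gamma(9/2, 47/6)
obs 2: x=7 → posterior Inverse-Gamma(5, 61/3)
obs 3: x=1/2 → posterior Inverse-Gamma(11/2, 515/24)
obs 4: x=-2 → posterior Inverse-Gamma(6, 707/24)
obs 5: x=0 → posterior Inverse-Gamma(13/2, 755/24)
obs 6: x=-5 → posterior Inverse-Gamma(7, 1343/24)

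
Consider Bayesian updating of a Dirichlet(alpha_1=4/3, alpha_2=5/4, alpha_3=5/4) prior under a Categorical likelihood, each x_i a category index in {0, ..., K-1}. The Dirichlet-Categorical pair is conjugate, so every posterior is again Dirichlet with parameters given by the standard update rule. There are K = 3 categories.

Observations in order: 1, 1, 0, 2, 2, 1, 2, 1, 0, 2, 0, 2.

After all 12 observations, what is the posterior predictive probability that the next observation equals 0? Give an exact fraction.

26/95

obs 1: x=1 → posterior Dirichlet(4/3, 9/4, 5/4)
obs 2: x=1 → posterior Dirichlet(4/3, 13/4, 5/4)
obs 3: x=0 → posterior Dirichlet(7/3, 13/4, 5/4)
obs 4: x=2 → posterior Dirichlet(7/3, 13/4, 9/4)
obs 5: x=2 → posterior Dirichlet(7/3, 13/4, 13/4)
obs 6: x=1 → posterior Dirichlet(7/3, 17/4, 13/4)
obs 7: x=2 → posterior Dirichlet(7/3, 17/4, 17/4)
obs 8: x=1 → posterior Dirichlet(7/3, 21/4, 17/4)
obs 9: x=0 → posterior Dirichlet(10/3, 21/4, 17/4)
obs 10: x=2 → posterior Dirichlet(10/3, 21/4, 21/4)
obs 11: x=0 → posterior Dirichlet(13/3, 21/4, 21/4)
obs 12: x=2 → posterior Dirichlet(13/3, 21/4, 25/4)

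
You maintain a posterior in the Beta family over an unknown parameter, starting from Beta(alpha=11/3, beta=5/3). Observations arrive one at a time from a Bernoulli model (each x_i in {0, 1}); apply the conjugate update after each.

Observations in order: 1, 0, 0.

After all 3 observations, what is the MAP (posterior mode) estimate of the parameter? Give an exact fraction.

11/19

obs 1: x=1 → posterior Beta(14/3, 5/3)
obs 2: x=0 → posterior Beta(14/3, 8/3)
obs 3: x=0 → posterior Beta(14/3, 11/3)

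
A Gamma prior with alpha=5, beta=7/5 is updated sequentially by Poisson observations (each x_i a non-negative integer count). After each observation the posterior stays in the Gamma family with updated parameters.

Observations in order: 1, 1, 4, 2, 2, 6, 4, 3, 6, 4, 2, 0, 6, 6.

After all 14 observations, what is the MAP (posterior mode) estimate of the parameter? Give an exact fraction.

obs 1: x=1 → posterior Gamma(6, 12/5)
obs 2: x=1 → posterior Gamma(7, 17/5)
obs 3: x=4 → posterior Gamma(11, 22/5)
obs 4: x=2 → posterior Gamma(13, 27/5)
obs 5: x=2 → posterior Gamma(15, 32/5)
obs 6: x=6 → posterior Gamma(21, 37/5)
obs 7: x=4 → posterior Gamma(25, 42/5)
obs 8: x=3 → posterior Gamma(28, 47/5)
obs 9: x=6 → posterior Gamma(34, 52/5)
obs 10: x=4 → posterior Gamma(38, 57/5)
obs 11: x=2 → posterior Gamma(40, 62/5)
obs 12: x=0 → posterior Gamma(40, 67/5)
obs 13: x=6 → posterior Gamma(46, 72/5)
obs 14: x=6 → posterior Gamma(52, 77/5)

255/77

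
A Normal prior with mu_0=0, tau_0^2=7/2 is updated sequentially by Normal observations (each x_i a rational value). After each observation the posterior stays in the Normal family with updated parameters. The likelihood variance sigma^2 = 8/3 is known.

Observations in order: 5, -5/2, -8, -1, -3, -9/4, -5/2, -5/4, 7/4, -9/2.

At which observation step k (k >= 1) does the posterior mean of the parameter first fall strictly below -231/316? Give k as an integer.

k = 3

obs 1: x=5 → posterior Normal(105/37, 56/37)
obs 2: x=-5/2 → posterior Normal(105/116, 28/29)
obs 3: x=-8 → posterior Normal(-231/158, 56/79)
obs 4: x=-1 → posterior Normal(-273/200, 14/25)
obs 5: x=-3 → posterior Normal(-399/242, 56/121)
obs 6: x=-9/4 → posterior Normal(-987/568, 28/71)
obs 7: x=-5/2 → posterior Normal(-1197/652, 56/163)
obs 8: x=-5/4 → posterior Normal(-651/368, 7/23)
obs 9: x=7/4 → posterior Normal(-231/164, 56/205)
obs 10: x=-9/2 → posterior Normal(-1533/904, 28/113)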